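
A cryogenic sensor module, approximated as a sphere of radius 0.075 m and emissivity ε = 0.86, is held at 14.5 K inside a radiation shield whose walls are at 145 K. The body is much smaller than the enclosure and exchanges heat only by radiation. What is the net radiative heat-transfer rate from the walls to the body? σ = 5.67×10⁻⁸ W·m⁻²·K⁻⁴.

P_net ≈ 1.52 W

For a small grey body in a large enclosure: P_net = εσA(T_body⁴ − T_wall⁴).
A = 4πr² = 0.07069 m²; T_body⁴ − T_wall⁴ = 44210 − 4.421×10⁸ = -4.420×10⁸ K⁴.
|P_net| = 0.86·5.67×10⁻⁸·0.07069·4.420×10⁸.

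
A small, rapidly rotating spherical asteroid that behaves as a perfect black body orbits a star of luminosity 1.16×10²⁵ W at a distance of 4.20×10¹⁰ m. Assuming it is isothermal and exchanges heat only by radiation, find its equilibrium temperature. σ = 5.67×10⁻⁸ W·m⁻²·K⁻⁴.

First find the stellar flux at distance d: S = L/(4πd²) = 1.16×10²⁵/(4π·(4.20×10¹⁰)²) = 523.3 W/m².
For an isothermal sphere, absorbed (1−a)S·πr² = emitted σ·4πr²·T⁴, so T⁴ = (1−a)S/(4σ).
T⁴ = 1.00·523.3/(4·5.67×10⁻⁸) = 2.307×10⁹ K⁴.

T ≈ 219 K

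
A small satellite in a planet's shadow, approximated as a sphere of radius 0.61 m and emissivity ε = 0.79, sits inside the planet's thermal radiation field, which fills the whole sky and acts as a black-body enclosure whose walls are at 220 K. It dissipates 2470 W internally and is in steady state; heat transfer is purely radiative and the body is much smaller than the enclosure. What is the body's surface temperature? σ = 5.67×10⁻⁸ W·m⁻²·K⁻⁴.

T ≈ 345 K

For a small grey body in a large enclosure, net radiated power = εσA(T⁴ − T_w⁴).
Steady state: P = εσA(T⁴ − T_w⁴) with A = 4πr² = 4.676 m².
T⁴ = P/(εσA) + T_w⁴ = 2470/(0.79·5.67×10⁻⁸·4.676) + (220)⁴
    = 1.179×10¹⁰ + 2.343×10⁹ = 1.414×10¹⁰ K⁴.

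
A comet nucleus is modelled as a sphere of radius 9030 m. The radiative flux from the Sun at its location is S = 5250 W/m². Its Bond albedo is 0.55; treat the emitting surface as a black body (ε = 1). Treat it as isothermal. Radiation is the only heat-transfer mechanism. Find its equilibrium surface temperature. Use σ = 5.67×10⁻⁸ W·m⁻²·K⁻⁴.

T ≈ 319 K

At equilibrium, absorbed power = emitted power.
Absorbing cross-section = πr² = 2.562×10⁸ m²; emitting surface = 4πr² = 1.025×10⁹ m² (ratio 4).
(1−a)S·A_cross = εσ·A_surf·T⁴  ⇒  T⁴ = (1−a)S/(4σ).
T⁴ = 0.450·5250/(4·5.67×10⁻⁸) = 1.042×10¹⁰ K⁴.
T = (1.042×10¹⁰)^(1/4).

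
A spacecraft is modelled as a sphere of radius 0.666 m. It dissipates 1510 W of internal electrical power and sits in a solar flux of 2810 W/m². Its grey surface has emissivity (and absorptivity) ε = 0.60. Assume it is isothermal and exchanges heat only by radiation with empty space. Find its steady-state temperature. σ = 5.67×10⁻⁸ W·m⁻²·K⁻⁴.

T ≈ 378 K

At steady state, absorbed solar power + internal power = radiated power.
Absorbed: α·S·A_cross = 0.60·2810·1.393 = 2349 W (cross-section πr²).
Total input = 2349 + 1510 = 3859 W.
Radiated: εσ·A_surf·T⁴ with A_surf = 4πr² = 5.574 m².
T⁴ = 3859/(0.60·5.67×10⁻⁸·5.574) = 2.035×10¹⁰ K⁴.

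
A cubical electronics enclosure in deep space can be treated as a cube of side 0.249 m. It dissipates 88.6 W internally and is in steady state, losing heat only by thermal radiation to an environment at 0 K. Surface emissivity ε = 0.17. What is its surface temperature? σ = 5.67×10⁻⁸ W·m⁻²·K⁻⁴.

Steady state: internal power = radiated power, P = εσA T⁴.
Radiating area A = 6L² = 0.3720 m².
T⁴ = P/(εσA) = 88.6/(0.17·5.67×10⁻⁸·0.3720) = 2.471×10¹⁰ K⁴.
T = (2.471×10¹⁰)^(1/4).

T ≈ 396 K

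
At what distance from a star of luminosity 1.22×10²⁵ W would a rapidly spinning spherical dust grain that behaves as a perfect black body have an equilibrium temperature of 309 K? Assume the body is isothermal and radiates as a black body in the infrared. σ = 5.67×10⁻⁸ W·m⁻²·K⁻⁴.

For an isothermal black-emitting sphere, (1−a)S·πr² = σ·4πr²·T⁴ ⇒ S = 4σT⁴/(1−a).
S = 4·5.67×10⁻⁸·(309)⁴/1.00 = 2068 W/m².
Flux falls as S = L/(4πd²), so d = √(L/(4πS)) = √(1.22×10²⁵/(4π·2068)).

d ≈ 2.17×10¹⁰ m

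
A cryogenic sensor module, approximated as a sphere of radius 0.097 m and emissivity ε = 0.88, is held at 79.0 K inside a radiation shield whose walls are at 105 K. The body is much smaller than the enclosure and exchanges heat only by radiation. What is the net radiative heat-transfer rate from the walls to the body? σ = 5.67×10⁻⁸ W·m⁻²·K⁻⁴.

For a small grey body in a large enclosure: P_net = εσA(T_body⁴ − T_wall⁴).
A = 4πr² = 0.1182 m²; T_body⁴ − T_wall⁴ = 3.895×10⁷ − 1.216×10⁸ = -8.260×10⁷ K⁴.
|P_net| = 0.88·5.67×10⁻⁸·0.1182·8.260×10⁷.

P_net ≈ 0.487 W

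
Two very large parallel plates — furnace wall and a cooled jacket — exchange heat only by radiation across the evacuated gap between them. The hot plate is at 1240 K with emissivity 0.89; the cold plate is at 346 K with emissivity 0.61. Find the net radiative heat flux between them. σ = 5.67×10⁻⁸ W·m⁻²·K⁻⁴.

q ≈ 75600 W/m²

For two infinite grey parallel plates, q = σ(T₁⁴ − T₂⁴)/(1/ε₁ + 1/ε₂ − 1).
T₁⁴ − T₂⁴ = 2.364×10¹² − 1.433×10¹⁰ = 2.350×10¹² K⁴.
1/ε₁ + 1/ε₂ − 1 = 1.124 + 1.639 − 1 = 1.763.
q = 5.67×10⁻⁸ × 2.350×10¹² / 1.763.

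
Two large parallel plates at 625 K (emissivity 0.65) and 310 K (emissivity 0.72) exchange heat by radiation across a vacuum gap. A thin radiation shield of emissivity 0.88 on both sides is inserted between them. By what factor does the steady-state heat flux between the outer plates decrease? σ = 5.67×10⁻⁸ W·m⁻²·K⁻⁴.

factor ≈ 1.66

Without shield: q₀ = σΔ(T⁴)/(1/ε₁+1/ε₂−1) with denominator 1.927.
With shield the two gaps are in series; the resistances add: (1/ε₁+1/ε_s−1)+(1/ε_s+1/ε₂−1) = 1.675+1.525 = 3.200.
Heat-flux ratio q₀/q = 3.200/1.927.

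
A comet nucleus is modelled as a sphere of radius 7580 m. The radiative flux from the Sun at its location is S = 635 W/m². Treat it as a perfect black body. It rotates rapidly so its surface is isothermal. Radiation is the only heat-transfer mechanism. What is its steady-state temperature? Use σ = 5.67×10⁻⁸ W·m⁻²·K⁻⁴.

T ≈ 230 K

At equilibrium, absorbed power = emitted power.
Absorbing cross-section = πr² = 1.805×10⁸ m²; emitting surface = 4πr² = 7.220×10⁸ m² (ratio 4).
S·A_cross = εσ·A_surf·T⁴  ⇒  T⁴ = S/(4σ).
T⁴ = 1.00·635/(4·5.67×10⁻⁸) = 2.800×10⁹ K⁴.
T = (2.800×10⁹)^(1/4).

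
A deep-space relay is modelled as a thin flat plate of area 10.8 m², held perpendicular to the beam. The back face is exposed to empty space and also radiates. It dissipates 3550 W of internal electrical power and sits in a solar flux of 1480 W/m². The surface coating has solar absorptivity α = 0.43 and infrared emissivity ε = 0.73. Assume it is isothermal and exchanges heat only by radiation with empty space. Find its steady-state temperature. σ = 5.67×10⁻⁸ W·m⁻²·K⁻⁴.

T ≈ 329 K

At steady state, absorbed solar power + internal power = radiated power.
Absorbed: α·S·A_cross = 0.43·1480·10.80 = 6873 W (cross-section A).
Total input = 6873 + 3550 = 10420 W.
Radiated: εσ·A_surf·T⁴ with A_surf = 2A = 21.60 m².
T⁴ = 10420/(0.73·5.67×10⁻⁸·21.60) = 1.166×10¹⁰ K⁴.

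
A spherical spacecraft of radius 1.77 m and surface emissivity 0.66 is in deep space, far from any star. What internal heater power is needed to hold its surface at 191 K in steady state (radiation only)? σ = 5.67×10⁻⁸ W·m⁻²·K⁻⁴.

P = εσ·4πr²·T⁴.
4πr² = 39.37 m²; T⁴ = 1.331×10⁹ K⁴.
P = 0.66·5.67×10⁻⁸·39.37·1.331×10⁹.

P ≈ 1960 W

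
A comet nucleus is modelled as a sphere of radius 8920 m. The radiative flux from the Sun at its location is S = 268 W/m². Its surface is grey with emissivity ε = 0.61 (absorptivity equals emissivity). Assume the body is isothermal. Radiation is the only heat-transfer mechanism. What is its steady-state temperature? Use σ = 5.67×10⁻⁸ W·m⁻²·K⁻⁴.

T ≈ 185 K

At equilibrium, absorbed power = emitted power.
Absorbing cross-section = πr² = 2.500×10⁸ m²; emitting surface = 4πr² = 9.999×10⁸ m² (ratio 4).
εS·A_cross = εσ·A_surf·T⁴  ⇒  T⁴ = S/(4σ)   (ε cancels).
T⁴ = 268/(4·5.67×10⁻⁸) = 1.182×10⁹ K⁴.
T = (1.182×10⁹)^(1/4).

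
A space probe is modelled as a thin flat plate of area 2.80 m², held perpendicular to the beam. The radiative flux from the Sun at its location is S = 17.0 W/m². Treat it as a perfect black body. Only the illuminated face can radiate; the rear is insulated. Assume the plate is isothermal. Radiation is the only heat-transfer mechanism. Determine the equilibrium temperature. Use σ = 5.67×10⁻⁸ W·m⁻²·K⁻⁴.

T ≈ 132 K

At equilibrium, absorbed power = emitted power.
Absorbing cross-section = A = 2.800 m²; emitting surface = A = 2.800 m² (ratio 1).
S·A_cross = εσ·A_surf·T⁴  ⇒  T⁴ = S/(1σ).
T⁴ = 1.00·17.0/(1·5.67×10⁻⁸) = 2.998×10⁸ K⁴.
T = (2.998×10⁸)^(1/4).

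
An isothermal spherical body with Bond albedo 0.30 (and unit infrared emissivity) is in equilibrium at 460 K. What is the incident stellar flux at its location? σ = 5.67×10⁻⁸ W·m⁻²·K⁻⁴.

S ≈ 14500 W/m²

(1−a)S·πr² = σ·4πr²·T⁴ ⇒ S = 4σT⁴/(1−a).
S = 4·5.67×10⁻⁸·4.477×10¹⁰/0.700.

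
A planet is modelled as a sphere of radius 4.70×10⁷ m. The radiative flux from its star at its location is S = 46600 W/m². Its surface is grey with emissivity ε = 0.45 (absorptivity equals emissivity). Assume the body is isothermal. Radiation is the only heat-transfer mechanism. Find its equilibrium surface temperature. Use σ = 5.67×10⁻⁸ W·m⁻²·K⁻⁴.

T ≈ 673 K

At equilibrium, absorbed power = emitted power.
Absorbing cross-section = πr² = 6.940×10¹⁵ m²; emitting surface = 4πr² = 2.776×10¹⁶ m² (ratio 4).
εS·A_cross = εσ·A_surf·T⁴  ⇒  T⁴ = S/(4σ)   (ε cancels).
T⁴ = 46600/(4·5.67×10⁻⁸) = 2.055×10¹¹ K⁴.
T = (2.055×10¹¹)^(1/4).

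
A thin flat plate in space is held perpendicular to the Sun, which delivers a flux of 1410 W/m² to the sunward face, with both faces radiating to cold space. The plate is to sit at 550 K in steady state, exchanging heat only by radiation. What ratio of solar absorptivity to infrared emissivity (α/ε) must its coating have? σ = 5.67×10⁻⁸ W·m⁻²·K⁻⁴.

α/ε ≈ 7.36

Balance: αS·A = εσ·2A·T⁴ ⇒ α/ε = 2σT⁴/S.
α/ε = 2·5.67×10⁻⁸·(550)⁴/1410 = 2·5.67×10⁻⁸·9.151×10¹⁰/1410.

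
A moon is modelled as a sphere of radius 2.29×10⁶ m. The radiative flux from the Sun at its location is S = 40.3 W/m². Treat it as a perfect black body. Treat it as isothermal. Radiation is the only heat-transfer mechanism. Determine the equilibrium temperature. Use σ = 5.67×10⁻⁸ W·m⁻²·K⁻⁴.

T ≈ 115 K

At equilibrium, absorbed power = emitted power.
Absorbing cross-section = πr² = 1.647×10¹³ m²; emitting surface = 4πr² = 6.590×10¹³ m² (ratio 4).
S·A_cross = εσ·A_surf·T⁴  ⇒  T⁴ = S/(4σ).
T⁴ = 1.00·40.3/(4·5.67×10⁻⁸) = 1.777×10⁸ K⁴.
T = (1.777×10⁸)^(1/4).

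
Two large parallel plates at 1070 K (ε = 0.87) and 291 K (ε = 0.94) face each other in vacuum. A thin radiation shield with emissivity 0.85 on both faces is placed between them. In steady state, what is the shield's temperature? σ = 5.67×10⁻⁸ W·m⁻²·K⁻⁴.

In steady state the net flux on the hot side equals that on the cold side.
σ(T₁⁴−T_s⁴)/D₁ = σ(T_s⁴−T₂⁴)/D₂, with D₁ = 1/ε₁+1/ε_s−1 = 1.326, D₂ = 1/ε_s+1/ε₂−1 = 1.240.
Solve for T_s⁴: T_s⁴ = (D₂·T₁⁴ + D₁·T₂⁴)/(D₁+D₂) = 6.372×10¹¹ K⁴.

T_s ≈ 893 K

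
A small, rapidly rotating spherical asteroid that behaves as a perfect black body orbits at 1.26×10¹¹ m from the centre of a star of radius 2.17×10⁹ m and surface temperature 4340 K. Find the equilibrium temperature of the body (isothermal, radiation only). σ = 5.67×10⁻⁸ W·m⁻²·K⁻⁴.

The star's surface emits σT_*⁴; at distance d the flux is S = σT_*⁴(R_*/d)².
S = 5.67×10⁻⁸·(4340)⁴·(2.17×10⁹/1.26×10¹¹)² = 5967 W/m².
For an isothermal sphere T⁴ = (1−a)S/(4σ) = 2.631×10¹⁰ K⁴.

T ≈ 403 K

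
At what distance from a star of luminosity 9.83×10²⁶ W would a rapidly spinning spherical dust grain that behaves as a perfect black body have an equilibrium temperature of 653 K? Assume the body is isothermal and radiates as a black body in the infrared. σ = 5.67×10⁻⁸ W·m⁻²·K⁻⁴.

d ≈ 4.36×10¹⁰ m

For an isothermal black-emitting sphere, (1−a)S·πr² = σ·4πr²·T⁴ ⇒ S = 4σT⁴/(1−a).
S = 4·5.67×10⁻⁸·(653)⁴/1.00 = 41240 W/m².
Flux falls as S = L/(4πd²), so d = √(L/(4πS)) = √(9.83×10²⁶/(4π·41240)).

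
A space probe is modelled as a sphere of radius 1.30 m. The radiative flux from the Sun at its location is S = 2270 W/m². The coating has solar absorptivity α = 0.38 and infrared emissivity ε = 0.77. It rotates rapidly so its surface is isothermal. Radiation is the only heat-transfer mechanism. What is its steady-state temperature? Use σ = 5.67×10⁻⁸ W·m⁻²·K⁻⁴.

T ≈ 265 K

At equilibrium, absorbed power = emitted power.
Absorbing cross-section = πr² = 5.309 m²; emitting surface = 4πr² = 21.24 m² (ratio 4).
αS·A_cross = εσ·A_surf·T⁴  ⇒  T⁴ = αS/(ε·4σ).
T⁴ = 0.380·2270/(0.77·4·5.67×10⁻⁸) = 4.939×10⁹ K⁴.
T = (4.939×10⁹)^(1/4).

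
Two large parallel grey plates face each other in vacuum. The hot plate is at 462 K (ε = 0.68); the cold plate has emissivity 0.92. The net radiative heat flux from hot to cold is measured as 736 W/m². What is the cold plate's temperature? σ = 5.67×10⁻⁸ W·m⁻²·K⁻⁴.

T₂ ≈ 399 K

q = σ(T₁⁴ − T₂⁴)/(1/ε₁ + 1/ε₂ − 1); denominator = 1.558.
T₂⁴ = T₁⁴ − q·(1/ε₁+1/ε₂−1)/σ = 4.556×10¹⁰ − 736·1.558/5.67×10⁻⁸
    = 2.534×10¹⁰ K⁴.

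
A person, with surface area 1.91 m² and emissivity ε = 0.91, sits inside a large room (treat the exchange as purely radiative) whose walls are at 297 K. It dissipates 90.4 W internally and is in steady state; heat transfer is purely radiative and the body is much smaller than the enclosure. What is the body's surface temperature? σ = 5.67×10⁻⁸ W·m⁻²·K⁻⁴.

For a small grey body in a large enclosure, net radiated power = εσA(T⁴ − T_w⁴).
Steady state: P = εσA(T⁴ − T_w⁴) with A = 1.91 m².
T⁴ = P/(εσA) + T_w⁴ = 90.4/(0.91·5.67×10⁻⁸·1.910) + (297)⁴
    = 9.173×10⁸ + 7.781×10⁹ = 8.698×10⁹ K⁴.

T ≈ 305 K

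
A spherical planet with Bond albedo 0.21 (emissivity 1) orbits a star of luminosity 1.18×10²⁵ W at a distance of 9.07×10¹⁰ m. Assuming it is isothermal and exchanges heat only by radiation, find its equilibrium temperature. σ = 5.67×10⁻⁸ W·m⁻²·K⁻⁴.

First find the stellar flux at distance d: S = L/(4πd²) = 1.18×10²⁵/(4π·(9.07×10¹⁰)²) = 114.1 W/m².
For an isothermal sphere, absorbed (1−a)S·πr² = emitted σ·4πr²·T⁴, so T⁴ = (1−a)S/(4σ).
T⁴ = 0.790·114.1/(4·5.67×10⁻⁸) = 3.976×10⁸ K⁴.

T ≈ 141 K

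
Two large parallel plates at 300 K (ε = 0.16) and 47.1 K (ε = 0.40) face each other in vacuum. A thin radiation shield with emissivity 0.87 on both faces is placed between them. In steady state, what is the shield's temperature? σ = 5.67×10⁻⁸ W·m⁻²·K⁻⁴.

In steady state the net flux on the hot side equals that on the cold side.
σ(T₁⁴−T_s⁴)/D₁ = σ(T_s⁴−T₂⁴)/D₂, with D₁ = 1/ε₁+1/ε_s−1 = 6.399, D₂ = 1/ε_s+1/ε₂−1 = 2.649.
Solve for T_s⁴: T_s⁴ = (D₂·T₁⁴ + D₁·T₂⁴)/(D₁+D₂) = 2.375×10⁹ K⁴.

T_s ≈ 221 K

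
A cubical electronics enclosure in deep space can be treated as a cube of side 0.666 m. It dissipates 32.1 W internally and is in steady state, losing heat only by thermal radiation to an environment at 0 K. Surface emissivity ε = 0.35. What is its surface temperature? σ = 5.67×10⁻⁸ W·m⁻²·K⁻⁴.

Steady state: internal power = radiated power, P = εσA T⁴.
Radiating area A = 6L² = 2.661 m².
T⁴ = P/(εσA) = 32.1/(0.35·5.67×10⁻⁸·2.661) = 6.078×10⁸ K⁴.
T = (6.078×10⁸)^(1/4).

T ≈ 157 K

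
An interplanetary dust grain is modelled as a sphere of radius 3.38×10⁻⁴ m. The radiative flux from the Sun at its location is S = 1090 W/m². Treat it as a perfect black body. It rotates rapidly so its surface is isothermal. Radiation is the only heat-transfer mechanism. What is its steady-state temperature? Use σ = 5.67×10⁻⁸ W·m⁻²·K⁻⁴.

At equilibrium, absorbed power = emitted power.
Absorbing cross-section = πr² = 3.589×10⁻⁷ m²; emitting surface = 4πr² = 1.436×10⁻⁶ m² (ratio 4).
S·A_cross = εσ·A_surf·T⁴  ⇒  T⁴ = S/(4σ).
T⁴ = 1.00·1090/(4·5.67×10⁻⁸) = 4.806×10⁹ K⁴.
T = (4.806×10⁹)^(1/4).

T ≈ 263 K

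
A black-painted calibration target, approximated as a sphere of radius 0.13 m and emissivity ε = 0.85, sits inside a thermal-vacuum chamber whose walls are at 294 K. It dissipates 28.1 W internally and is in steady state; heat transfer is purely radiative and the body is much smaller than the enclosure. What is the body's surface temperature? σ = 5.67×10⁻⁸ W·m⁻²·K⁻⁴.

T ≈ 318 K

For a small grey body in a large enclosure, net radiated power = εσA(T⁴ − T_w⁴).
Steady state: P = εσA(T⁴ − T_w⁴) with A = 4πr² = 0.2124 m².
T⁴ = P/(εσA) + T_w⁴ = 28.1/(0.85·5.67×10⁻⁸·0.2124) + (294)⁴
    = 2.745×10⁹ + 7.471×10⁹ = 1.022×10¹⁰ K⁴.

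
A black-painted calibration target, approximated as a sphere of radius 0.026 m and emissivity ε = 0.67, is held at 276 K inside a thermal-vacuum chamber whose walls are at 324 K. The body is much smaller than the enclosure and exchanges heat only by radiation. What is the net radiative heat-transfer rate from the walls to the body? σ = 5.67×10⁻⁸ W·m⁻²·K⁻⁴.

For a small grey body in a large enclosure: P_net = εσA(T_body⁴ − T_wall⁴).
A = 4πr² = 0.008495 m²; T_body⁴ − T_wall⁴ = 5.803×10⁹ − 1.102×10¹⁰ = -5.217×10⁹ K⁴.
|P_net| = 0.67·5.67×10⁻⁸·0.008495·5.217×10⁹.

P_net ≈ 1.68 W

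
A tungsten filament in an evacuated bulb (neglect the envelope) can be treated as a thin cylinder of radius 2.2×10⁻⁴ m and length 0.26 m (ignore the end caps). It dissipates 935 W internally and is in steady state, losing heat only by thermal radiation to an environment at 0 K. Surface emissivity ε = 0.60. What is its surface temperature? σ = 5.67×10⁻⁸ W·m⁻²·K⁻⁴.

T ≈ 2960 K

Steady state: internal power = radiated power, P = εσA T⁴.
Radiating area A = 2πrL = 3.594×10⁻⁴ m².
T⁴ = P/(εσA) = 935/(0.60·5.67×10⁻⁸·3.594×10⁻⁴) = 7.647×10¹³ K⁴.
T = (7.647×10¹³)^(1/4).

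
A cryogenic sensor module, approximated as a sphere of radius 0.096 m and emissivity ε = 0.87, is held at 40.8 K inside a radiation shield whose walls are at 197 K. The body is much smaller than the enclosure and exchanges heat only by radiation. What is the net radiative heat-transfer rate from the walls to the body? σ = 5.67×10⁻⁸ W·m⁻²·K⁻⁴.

For a small grey body in a large enclosure: P_net = εσA(T_body⁴ − T_wall⁴).
A = 4πr² = 0.1158 m²; T_body⁴ − T_wall⁴ = 2.771×10⁶ − 1.506×10⁹ = -1.503×10⁹ K⁴.
|P_net| = 0.87·5.67×10⁻⁸·0.1158·1.503×10⁹.

P_net ≈ 8.59 W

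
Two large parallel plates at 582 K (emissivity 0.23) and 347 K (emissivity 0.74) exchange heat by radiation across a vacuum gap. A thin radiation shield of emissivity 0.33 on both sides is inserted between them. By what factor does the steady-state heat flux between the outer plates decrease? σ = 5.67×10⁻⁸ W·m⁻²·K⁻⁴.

factor ≈ 2.08

Without shield: q₀ = σΔ(T⁴)/(1/ε₁+1/ε₂−1) with denominator 4.699.
With shield the two gaps are in series; the resistances add: (1/ε₁+1/ε_s−1)+(1/ε_s+1/ε₂−1) = 6.378+3.382 = 9.760.
Heat-flux ratio q₀/q = 9.760/4.699.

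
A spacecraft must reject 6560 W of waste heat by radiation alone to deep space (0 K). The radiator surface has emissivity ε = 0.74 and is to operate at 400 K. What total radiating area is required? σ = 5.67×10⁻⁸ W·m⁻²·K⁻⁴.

P = εσA T⁴ ⇒ A = P/(εσT⁴).
T⁴ = 2.560×10¹⁰ K⁴.
A = 6560/(0.74 × 5.67×10⁻⁸ × 2.560×10¹⁰).

A ≈ 6.11 m²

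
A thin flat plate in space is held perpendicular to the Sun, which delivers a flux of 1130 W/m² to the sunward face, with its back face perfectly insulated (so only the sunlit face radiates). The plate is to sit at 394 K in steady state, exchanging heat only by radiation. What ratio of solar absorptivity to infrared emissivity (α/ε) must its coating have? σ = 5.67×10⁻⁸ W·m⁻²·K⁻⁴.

Balance: αS·A = εσ·1A·T⁴ ⇒ α/ε = σT⁴/S.
α/ε = 5.67×10⁻⁸·(394)⁴/1130 = 5.67×10⁻⁸·2.410×10¹⁰/1130.

α/ε ≈ 1.21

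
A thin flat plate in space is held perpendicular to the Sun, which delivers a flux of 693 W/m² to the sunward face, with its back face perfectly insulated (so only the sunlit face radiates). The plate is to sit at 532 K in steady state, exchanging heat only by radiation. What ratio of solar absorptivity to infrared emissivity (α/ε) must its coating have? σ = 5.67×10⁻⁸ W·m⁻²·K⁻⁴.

α/ε ≈ 6.55

Balance: αS·A = εσ·1A·T⁴ ⇒ α/ε = σT⁴/S.
α/ε = 5.67×10⁻⁸·(532)⁴/693 = 5.67×10⁻⁸·8.010×10¹⁰/693.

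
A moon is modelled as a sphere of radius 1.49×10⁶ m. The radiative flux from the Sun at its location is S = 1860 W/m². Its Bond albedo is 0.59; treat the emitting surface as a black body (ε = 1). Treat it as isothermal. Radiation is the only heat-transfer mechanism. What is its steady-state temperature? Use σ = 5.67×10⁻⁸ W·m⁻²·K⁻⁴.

T ≈ 241 K

At equilibrium, absorbed power = emitted power.
Absorbing cross-section = πr² = 6.975×10¹² m²; emitting surface = 4πr² = 2.790×10¹³ m² (ratio 4).
(1−a)S·A_cross = εσ·A_surf·T⁴  ⇒  T⁴ = (1−a)S/(4σ).
T⁴ = 0.410·1860/(4·5.67×10⁻⁸) = 3.362×10⁹ K⁴.
T = (3.362×10⁹)^(1/4).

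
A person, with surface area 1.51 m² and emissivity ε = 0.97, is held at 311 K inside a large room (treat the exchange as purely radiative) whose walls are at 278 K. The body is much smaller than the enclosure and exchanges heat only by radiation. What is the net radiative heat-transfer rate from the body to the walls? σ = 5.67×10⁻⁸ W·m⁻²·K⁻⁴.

P_net ≈ 281 W

For a small grey body in a large enclosure: P_net = εσA(T_body⁴ − T_wall⁴).
A = 1.51 m²; T_body⁴ − T_wall⁴ = 9.355×10⁹ − 5.973×10⁹ = 3.382×10⁹ K⁴.
|P_net| = 0.97·5.67×10⁻⁸·1.510·3.382×10⁹.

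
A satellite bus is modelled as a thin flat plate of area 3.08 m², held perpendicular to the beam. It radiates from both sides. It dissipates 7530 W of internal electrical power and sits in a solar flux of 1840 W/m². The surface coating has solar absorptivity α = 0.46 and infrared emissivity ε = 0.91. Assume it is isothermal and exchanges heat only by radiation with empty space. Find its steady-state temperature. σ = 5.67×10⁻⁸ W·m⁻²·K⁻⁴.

At steady state, absorbed solar power + internal power = radiated power.
Absorbed: α·S·A_cross = 0.46·1840·3.080 = 2607 W (cross-section A).
Total input = 2607 + 7530 = 10140 W.
Radiated: εσ·A_surf·T⁴ with A_surf = 2A = 6.160 m².
T⁴ = 10140/(0.91·5.67×10⁻⁸·6.160) = 3.189×10¹⁰ K⁴.

T ≈ 423 K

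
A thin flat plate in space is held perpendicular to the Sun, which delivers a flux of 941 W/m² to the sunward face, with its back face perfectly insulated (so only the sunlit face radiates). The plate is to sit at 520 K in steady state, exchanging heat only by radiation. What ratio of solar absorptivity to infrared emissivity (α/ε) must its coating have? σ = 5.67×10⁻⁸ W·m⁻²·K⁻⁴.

Balance: αS·A = εσ·1A·T⁴ ⇒ α/ε = σT⁴/S.
α/ε = 5.67×10⁻⁸·(520)⁴/941 = 5.67×10⁻⁸·7.312×10¹⁰/941.

α/ε ≈ 4.41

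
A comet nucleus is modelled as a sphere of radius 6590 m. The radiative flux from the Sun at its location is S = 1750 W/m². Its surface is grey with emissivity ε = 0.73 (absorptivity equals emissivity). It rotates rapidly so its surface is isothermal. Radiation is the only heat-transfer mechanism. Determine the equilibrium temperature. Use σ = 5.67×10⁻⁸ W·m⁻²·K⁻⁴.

At equilibrium, absorbed power = emitted power.
Absorbing cross-section = πr² = 1.364×10⁸ m²; emitting surface = 4πr² = 5.457×10⁸ m² (ratio 4).
εS·A_cross = εσ·A_surf·T⁴  ⇒  T⁴ = S/(4σ)   (ε cancels).
T⁴ = 1750/(4·5.67×10⁻⁸) = 7.716×10⁹ K⁴.
T = (7.716×10⁹)^(1/4).

T ≈ 296 K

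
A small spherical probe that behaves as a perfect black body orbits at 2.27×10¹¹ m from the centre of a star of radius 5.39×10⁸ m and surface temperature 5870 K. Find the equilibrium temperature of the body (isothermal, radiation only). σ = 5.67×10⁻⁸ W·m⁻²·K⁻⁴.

The star's surface emits σT_*⁴; at distance d the flux is S = σT_*⁴(R_*/d)².
S = 5.67×10⁻⁸·(5870)⁴·(5.39×10⁸/2.27×10¹¹)² = 379.5 W/m².
For an isothermal sphere T⁴ = (1−a)S/(4σ) = 1.673×10⁹ K⁴.

T ≈ 202 K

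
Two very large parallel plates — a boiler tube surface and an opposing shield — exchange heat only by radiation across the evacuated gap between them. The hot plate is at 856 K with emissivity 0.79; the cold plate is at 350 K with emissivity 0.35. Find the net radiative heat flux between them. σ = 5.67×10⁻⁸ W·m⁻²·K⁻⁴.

q ≈ 9480 W/m²

For two infinite grey parallel plates, q = σ(T₁⁴ − T₂⁴)/(1/ε₁ + 1/ε₂ − 1).
T₁⁴ − T₂⁴ = 5.369×10¹¹ − 1.501×10¹⁰ = 5.219×10¹¹ K⁴.
1/ε₁ + 1/ε₂ − 1 = 1.266 + 2.857 − 1 = 3.123.
q = 5.67×10⁻⁸ × 5.219×10¹¹ / 3.123.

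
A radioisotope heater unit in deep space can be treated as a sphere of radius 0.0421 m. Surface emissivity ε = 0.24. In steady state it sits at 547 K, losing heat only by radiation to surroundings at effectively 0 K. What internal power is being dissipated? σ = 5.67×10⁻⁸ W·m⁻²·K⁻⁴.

Steady state: P = εσA T⁴.
A = 4πr² = 0.02227 m²; T⁴ = (547)⁴ = 8.953×10¹⁰ K⁴.
P = 0.24 × 5.67×10⁻⁸ × 0.02227 × 8.953×10¹⁰.

P ≈ 27.1 W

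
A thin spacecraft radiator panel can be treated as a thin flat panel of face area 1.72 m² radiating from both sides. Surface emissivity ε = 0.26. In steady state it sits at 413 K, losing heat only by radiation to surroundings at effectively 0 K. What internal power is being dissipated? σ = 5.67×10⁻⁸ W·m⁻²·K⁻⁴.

P ≈ 1480 W

Steady state: P = εσA T⁴.
A = 2·1.72 = 3.440 m²; T⁴ = (413)⁴ = 2.909×10¹⁰ K⁴.
P = 0.26 × 5.67×10⁻⁸ × 3.440 × 2.909×10¹⁰.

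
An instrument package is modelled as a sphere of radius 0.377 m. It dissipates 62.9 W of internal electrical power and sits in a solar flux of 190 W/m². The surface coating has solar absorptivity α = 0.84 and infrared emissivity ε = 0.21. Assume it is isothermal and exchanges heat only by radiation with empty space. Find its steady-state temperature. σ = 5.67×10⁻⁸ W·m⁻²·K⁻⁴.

T ≈ 282 K

At steady state, absorbed solar power + internal power = radiated power.
Absorbed: α·S·A_cross = 0.84·190·0.4465 = 71.26 W (cross-section πr²).
Total input = 71.26 + 62.9 = 134.2 W.
Radiated: εσ·A_surf·T⁴ with A_surf = 4πr² = 1.786 m².
T⁴ = 134.2/(0.21·5.67×10⁻⁸·1.786) = 6.309×10⁹ K⁴.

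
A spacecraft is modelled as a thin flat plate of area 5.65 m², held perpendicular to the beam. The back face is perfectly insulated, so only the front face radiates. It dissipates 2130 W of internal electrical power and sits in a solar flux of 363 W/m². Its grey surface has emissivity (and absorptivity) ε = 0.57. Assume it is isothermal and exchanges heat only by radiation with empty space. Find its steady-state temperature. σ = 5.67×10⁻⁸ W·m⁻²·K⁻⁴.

T ≈ 367 K

At steady state, absorbed solar power + internal power = radiated power.
Absorbed: α·S·A_cross = 0.57·363·5.650 = 1169 W (cross-section A).
Total input = 1169 + 2130 = 3299 W.
Radiated: εσ·A_surf·T⁴ with A_surf = A = 5.650 m².
T⁴ = 3299/(0.57·5.67×10⁻⁸·5.650) = 1.807×10¹⁰ K⁴.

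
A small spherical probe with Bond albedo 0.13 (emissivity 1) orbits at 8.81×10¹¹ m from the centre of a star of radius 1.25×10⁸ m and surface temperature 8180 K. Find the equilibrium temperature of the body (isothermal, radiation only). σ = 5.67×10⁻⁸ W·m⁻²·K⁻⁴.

T ≈ 66.5 K

The star's surface emits σT_*⁴; at distance d the flux is S = σT_*⁴(R_*/d)².
S = 5.67×10⁻⁸·(8180)⁴·(1.25×10⁸/8.81×10¹¹)² = 5.111 W/m².
For an isothermal sphere T⁴ = (1−a)S/(4σ) = 1.960×10⁷ K⁴.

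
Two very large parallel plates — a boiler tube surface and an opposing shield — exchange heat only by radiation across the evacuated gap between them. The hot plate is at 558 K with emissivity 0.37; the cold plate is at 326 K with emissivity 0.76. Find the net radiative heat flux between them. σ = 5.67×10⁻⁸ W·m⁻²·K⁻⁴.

q ≈ 1610 W/m²

For two infinite grey parallel plates, q = σ(T₁⁴ − T₂⁴)/(1/ε₁ + 1/ε₂ − 1).
T₁⁴ − T₂⁴ = 9.695×10¹⁰ − 1.129×10¹⁰ = 8.565×10¹⁰ K⁴.
1/ε₁ + 1/ε₂ − 1 = 2.703 + 1.316 − 1 = 3.018.
q = 5.67×10⁻⁸ × 8.565×10¹⁰ / 3.018.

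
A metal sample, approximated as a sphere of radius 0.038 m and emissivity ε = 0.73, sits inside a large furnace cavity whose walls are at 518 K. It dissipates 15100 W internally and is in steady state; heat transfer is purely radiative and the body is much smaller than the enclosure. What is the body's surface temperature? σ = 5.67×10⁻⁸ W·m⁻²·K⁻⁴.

T ≈ 2120 K

For a small grey body in a large enclosure, net radiated power = εσA(T⁴ − T_w⁴).
Steady state: P = εσA(T⁴ − T_w⁴) with A = 4πr² = 0.01815 m².
T⁴ = P/(εσA) + T_w⁴ = 15100/(0.73·5.67×10⁻⁸·0.01815) + (518)⁴
    = 2.010×10¹³ + 7.200×10¹⁰ = 2.018×10¹³ K⁴.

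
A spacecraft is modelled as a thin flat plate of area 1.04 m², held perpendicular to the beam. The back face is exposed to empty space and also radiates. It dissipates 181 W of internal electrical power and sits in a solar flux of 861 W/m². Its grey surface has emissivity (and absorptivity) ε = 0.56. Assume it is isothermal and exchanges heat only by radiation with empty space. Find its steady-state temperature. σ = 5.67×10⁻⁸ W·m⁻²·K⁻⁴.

At steady state, absorbed solar power + internal power = radiated power.
Absorbed: α·S·A_cross = 0.56·861·1.040 = 501.4 W (cross-section A).
Total input = 501.4 + 181 = 682.4 W.
Radiated: εσ·A_surf·T⁴ with A_surf = 2A = 2.080 m².
T⁴ = 682.4/(0.56·5.67×10⁻⁸·2.080) = 1.033×10¹⁰ K⁴.

T ≈ 319 K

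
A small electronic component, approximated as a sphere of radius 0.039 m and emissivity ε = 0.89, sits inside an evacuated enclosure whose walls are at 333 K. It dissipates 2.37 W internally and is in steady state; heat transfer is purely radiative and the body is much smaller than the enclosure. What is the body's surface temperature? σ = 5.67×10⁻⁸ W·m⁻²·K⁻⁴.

T ≈ 349 K

For a small grey body in a large enclosure, net radiated power = εσA(T⁴ − T_w⁴).
Steady state: P = εσA(T⁴ − T_w⁴) with A = 4πr² = 0.01911 m².
T⁴ = P/(εσA) + T_w⁴ = 2.37/(0.89·5.67×10⁻⁸·0.01911) + (333)⁴
    = 2.457×10⁹ + 1.230×10¹⁰ = 1.475×10¹⁰ K⁴.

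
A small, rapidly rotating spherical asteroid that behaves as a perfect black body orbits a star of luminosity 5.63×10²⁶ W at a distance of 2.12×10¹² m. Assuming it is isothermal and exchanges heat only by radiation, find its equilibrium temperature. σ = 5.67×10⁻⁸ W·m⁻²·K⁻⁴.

First find the stellar flux at distance d: S = L/(4πd²) = 5.63×10²⁶/(4π·(2.12×10¹²)²) = 9.968 W/m².
For an isothermal sphere, absorbed (1−a)S·πr² = emitted σ·4πr²·T⁴, so T⁴ = (1−a)S/(4σ).
T⁴ = 1.00·9.968/(4·5.67×10⁻⁸) = 4.395×10⁷ K⁴.

T ≈ 81.4 K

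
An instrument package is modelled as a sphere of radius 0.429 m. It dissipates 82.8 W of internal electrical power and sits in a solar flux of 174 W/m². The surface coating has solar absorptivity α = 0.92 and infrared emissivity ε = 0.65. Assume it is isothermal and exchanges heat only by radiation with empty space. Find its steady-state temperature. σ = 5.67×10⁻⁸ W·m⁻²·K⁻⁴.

At steady state, absorbed solar power + internal power = radiated power.
Absorbed: α·S·A_cross = 0.92·174·0.5782 = 92.56 W (cross-section πr²).
Total input = 92.56 + 82.8 = 175.4 W.
Radiated: εσ·A_surf·T⁴ with A_surf = 4πr² = 2.313 m².
T⁴ = 175.4/(0.65·5.67×10⁻⁸·2.313) = 2.057×10⁹ K⁴.

T ≈ 213 K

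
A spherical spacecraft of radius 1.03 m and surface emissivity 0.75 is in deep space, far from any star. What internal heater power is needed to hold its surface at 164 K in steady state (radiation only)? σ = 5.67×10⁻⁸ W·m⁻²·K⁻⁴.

P = εσ·4πr²·T⁴.
4πr² = 13.33 m²; T⁴ = 7.234×10⁸ K⁴.
P = 0.75·5.67×10⁻⁸·13.33·7.234×10⁸.

P ≈ 410 W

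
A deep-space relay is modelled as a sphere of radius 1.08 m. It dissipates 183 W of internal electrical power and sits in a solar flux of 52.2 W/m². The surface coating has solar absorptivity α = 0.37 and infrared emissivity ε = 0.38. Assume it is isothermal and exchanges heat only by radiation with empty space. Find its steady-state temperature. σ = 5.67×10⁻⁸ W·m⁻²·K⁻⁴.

T ≈ 168 K

At steady state, absorbed solar power + internal power = radiated power.
Absorbed: α·S·A_cross = 0.37·52.2·3.664 = 70.77 W (cross-section πr²).
Total input = 70.77 + 183 = 253.8 W.
Radiated: εσ·A_surf·T⁴ with A_surf = 4πr² = 14.66 m².
T⁴ = 253.8/(0.38·5.67×10⁻⁸·14.66) = 8.036×10⁸ K⁴.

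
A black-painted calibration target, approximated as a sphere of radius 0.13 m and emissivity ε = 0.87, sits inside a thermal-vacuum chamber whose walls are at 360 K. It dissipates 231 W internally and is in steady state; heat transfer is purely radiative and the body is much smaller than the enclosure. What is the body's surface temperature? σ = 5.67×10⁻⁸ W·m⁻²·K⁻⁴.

For a small grey body in a large enclosure, net radiated power = εσA(T⁴ − T_w⁴).
Steady state: P = εσA(T⁴ − T_w⁴) with A = 4πr² = 0.2124 m².
T⁴ = P/(εσA) + T_w⁴ = 231/(0.87·5.67×10⁻⁸·0.2124) + (360)⁴
    = 2.205×10¹⁰ + 1.680×10¹⁰ = 3.885×10¹⁰ K⁴.

T ≈ 444 K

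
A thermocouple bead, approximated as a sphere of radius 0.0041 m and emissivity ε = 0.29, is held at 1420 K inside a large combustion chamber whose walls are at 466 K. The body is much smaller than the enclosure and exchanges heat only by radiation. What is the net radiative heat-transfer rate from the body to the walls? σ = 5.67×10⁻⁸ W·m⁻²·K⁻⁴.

P_net ≈ 14.0 W

For a small grey body in a large enclosure: P_net = εσA(T_body⁴ − T_wall⁴).
A = 4πr² = 2.112×10⁻⁴ m²; T_body⁴ − T_wall⁴ = 4.066×10¹² − 4.716×10¹⁰ = 4.019×10¹² K⁴.
|P_net| = 0.29·5.67×10⁻⁸·2.112×10⁻⁴·4.019×10¹².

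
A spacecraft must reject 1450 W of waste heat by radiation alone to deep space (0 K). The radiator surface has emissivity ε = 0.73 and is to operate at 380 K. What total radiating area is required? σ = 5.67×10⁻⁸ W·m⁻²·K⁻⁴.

P = εσA T⁴ ⇒ A = P/(εσT⁴).
T⁴ = 2.085×10¹⁰ K⁴.
A = 1450/(0.73 × 5.67×10⁻⁸ × 2.085×10¹⁰).

A ≈ 1.68 m²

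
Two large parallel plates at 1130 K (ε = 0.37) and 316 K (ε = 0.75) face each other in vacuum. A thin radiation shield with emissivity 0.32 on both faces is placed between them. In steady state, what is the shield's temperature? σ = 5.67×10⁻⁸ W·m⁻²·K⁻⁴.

In steady state the net flux on the hot side equals that on the cold side.
σ(T₁⁴−T_s⁴)/D₁ = σ(T_s⁴−T₂⁴)/D₂, with D₁ = 1/ε₁+1/ε_s−1 = 4.828, D₂ = 1/ε_s+1/ε₂−1 = 3.458.
Solve for T_s⁴: T_s⁴ = (D₂·T₁⁴ + D₁·T₂⁴)/(D₁+D₂) = 6.863×10¹¹ K⁴.

T_s ≈ 910 K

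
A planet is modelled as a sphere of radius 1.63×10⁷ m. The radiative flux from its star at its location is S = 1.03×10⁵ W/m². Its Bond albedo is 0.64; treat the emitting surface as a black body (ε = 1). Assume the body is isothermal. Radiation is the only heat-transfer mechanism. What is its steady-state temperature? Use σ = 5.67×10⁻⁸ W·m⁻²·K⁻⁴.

T ≈ 636 K

At equilibrium, absorbed power = emitted power.
Absorbing cross-section = πr² = 8.347×10¹⁴ m²; emitting surface = 4πr² = 3.339×10¹⁵ m² (ratio 4).
(1−a)S·A_cross = εσ·A_surf·T⁴  ⇒  T⁴ = (1−a)S/(4σ).
T⁴ = 0.360·1.03×10⁵/(4·5.67×10⁻⁸) = 1.635×10¹¹ K⁴.
T = (1.635×10¹¹)^(1/4).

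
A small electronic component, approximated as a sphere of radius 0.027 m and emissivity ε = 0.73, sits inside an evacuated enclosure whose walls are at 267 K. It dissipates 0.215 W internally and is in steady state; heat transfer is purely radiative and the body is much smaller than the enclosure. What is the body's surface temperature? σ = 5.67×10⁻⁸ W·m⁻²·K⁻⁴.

For a small grey body in a large enclosure, net radiated power = εσA(T⁴ − T_w⁴).
Steady state: P = εσA(T⁴ − T_w⁴) with A = 4πr² = 0.009161 m².
T⁴ = P/(εσA) + T_w⁴ = 0.215/(0.73·5.67×10⁻⁸·0.009161) + (267)⁴
    = 5.670×10⁸ + 5.082×10⁹ = 5.649×10⁹ K⁴.

T ≈ 274 K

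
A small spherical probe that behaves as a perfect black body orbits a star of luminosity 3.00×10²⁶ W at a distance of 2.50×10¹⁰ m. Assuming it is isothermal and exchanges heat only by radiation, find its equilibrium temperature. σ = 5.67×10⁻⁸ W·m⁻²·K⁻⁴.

T ≈ 641 K

First find the stellar flux at distance d: S = L/(4πd²) = 3.00×10²⁶/(4π·(2.50×10¹⁰)²) = 38200 W/m².
For an isothermal sphere, absorbed (1−a)S·πr² = emitted σ·4πr²·T⁴, so T⁴ = (1−a)S/(4σ).
T⁴ = 1.00·38200/(4·5.67×10⁻⁸) = 1.684×10¹¹ K⁴.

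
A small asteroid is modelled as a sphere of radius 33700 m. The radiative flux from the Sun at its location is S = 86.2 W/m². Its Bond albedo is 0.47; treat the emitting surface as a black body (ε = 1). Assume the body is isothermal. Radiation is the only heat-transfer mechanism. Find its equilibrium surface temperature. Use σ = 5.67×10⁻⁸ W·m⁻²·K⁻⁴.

At equilibrium, absorbed power = emitted power.
Absorbing cross-section = πr² = 3.568×10⁹ m²; emitting surface = 4πr² = 1.427×10¹⁰ m² (ratio 4).
(1−a)S·A_cross = εσ·A_surf·T⁴  ⇒  T⁴ = (1−a)S/(4σ).
T⁴ = 0.530·86.2/(4·5.67×10⁻⁸) = 2.014×10⁸ K⁴.
T = (2.014×10⁸)^(1/4).

T ≈ 119 K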